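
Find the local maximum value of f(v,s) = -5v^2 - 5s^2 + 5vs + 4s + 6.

106/15

∂f/∂v = -10v + 5s = 0 and ∂f/∂s = 5v - 10s + 4 = 0, so (v, s) = (4/15, 8/15).
The Hessian has f_{vv} = -10, f_{ss} = -10, f_{vs} = 5, giving D = 75 > 0 with f_{vv} < 0, so the point is a local maximum.
f(4/15, 8/15) = 106/15.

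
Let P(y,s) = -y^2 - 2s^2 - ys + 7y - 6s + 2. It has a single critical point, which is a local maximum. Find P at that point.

190/7

∂P/∂y = -2y - s + 7 = 0 and ∂P/∂s = -y - 4s - 6 = 0, so (y, s) = (34/7, -19/7).
The Hessian has P_{yy} = -2, P_{ss} = -4, P_{ys} = -1, giving D = 7 > 0 with P_{yy} < 0, so the point is a local maximum.
P(34/7, -19/7) = 190/7.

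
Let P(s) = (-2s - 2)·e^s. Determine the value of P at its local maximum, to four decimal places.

0.2707

Differentiating with the product rule gives P'(s) = (-2s - 4)·e^s. Since e^s > 0, the only critical point is s = -2.
P''(-2) has the same sign as -2 < 0, so this is a local maximum.
P(-2) = (2)·e^(-2) ≈ 0.2707.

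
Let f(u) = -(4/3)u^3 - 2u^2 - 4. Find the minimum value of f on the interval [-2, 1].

-22/3

The derivative is -4u^2 - 4u, which vanishes at u = -1 and u = 0.
Candidates: f(-2) = -4/3, f(-1) = -14/3, f(0) = -4, f(1) = -22/3.
So the minimum is f(1) = -22/3.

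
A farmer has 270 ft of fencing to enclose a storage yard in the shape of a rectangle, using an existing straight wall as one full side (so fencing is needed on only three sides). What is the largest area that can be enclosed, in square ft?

Let the sides perpendicular to the wall have length x and the parallel side y, so 2x + y = 270 and the area is A = xy = x(270 − 2x).
A'(x) = 270 − 4x = 0 gives x = 135/2, and A''(x) = −4 < 0 confirms a maximum.
Then y = 270 − 2·135/2 = 135 and A = 18225/2.

18225/2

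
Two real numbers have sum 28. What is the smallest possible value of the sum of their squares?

392

With a + b = 28, a^2 + b^2 = a^2 + (28 − a)^2.
The derivative 2a − 2(28 − a) = 4a − 56 vanishes at a = 14; second derivative 4 > 0, a minimum.
The minimum is 2·(14)^2 = 392.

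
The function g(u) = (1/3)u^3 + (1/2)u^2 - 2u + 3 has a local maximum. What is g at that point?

19/3

g'(u) = u^2 + u - 2. Setting g'(u) = 0 gives u ∈ {-2, 1}.
Since g''(u) = 2u + 1, we get g''(-2) = -3 < 0 ⇒ local maximum; g''(1) = 3 > 0 ⇒ local minimum.
The local maximum is g(-2) = 19/3.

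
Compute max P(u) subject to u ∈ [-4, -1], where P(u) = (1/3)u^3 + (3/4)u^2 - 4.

-55/16

The derivative is u^2 + (3/2)u, whose only zero in [-4, -1] is u = -3/2.
Candidates: P(-4) = -40/3, P(-3/2) = -55/16, P(-1) = -43/12.
Hence the absolute maximum is -55/16 at u = -3/2.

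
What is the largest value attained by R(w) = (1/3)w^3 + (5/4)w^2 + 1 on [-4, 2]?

26/3

Differentiating, R'(w) = w^2 + (5/2)w; which vanishes at w = -5/2 and w = 0.
Evaluating at the critical points and endpoints: R(-4) = -1/3,  R(-5/2) = 173/48,  R(0) = 1,  R(2) = 26/3.
Hence the absolute maximum is 26/3 at w = 2.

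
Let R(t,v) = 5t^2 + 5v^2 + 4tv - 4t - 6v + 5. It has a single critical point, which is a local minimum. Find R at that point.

∂R/∂t = 10t + 4v - 4 = 0 and ∂R/∂v = 4t + 10v - 6 = 0, so (t, v) = (4/21, 11/21).
The Hessian has R_{tt} = 10, R_{vv} = 10, R_{tv} = 4, giving D = 84 > 0 with R_{tt} > 0, so the point is a local minimum.
R(4/21, 11/21) = 64/21.

64/21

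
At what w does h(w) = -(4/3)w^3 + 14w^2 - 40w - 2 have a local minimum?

2

Critical points: h'(w) = -4w^2 + 28w - 40 vanishes at w = 2, 5.
h''(w) = -8w + 28. h''(2) = 12 > 0 ⇒ local minimum; h''(5) = -12 < 0 ⇒ local maximum.
So the local minimum value is h(2) = -110/3.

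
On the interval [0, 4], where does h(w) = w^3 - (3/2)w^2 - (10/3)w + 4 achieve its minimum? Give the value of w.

5/3

The derivative is 3w^2 - 3w - 10/3, whose only zero in [0, 4] is w = 5/3.
Candidates: h(0) = 4; h(5/3) = -59/54; h(4) = 92/3.
The minimum over the interval is -59/54, attained at w = 5/3.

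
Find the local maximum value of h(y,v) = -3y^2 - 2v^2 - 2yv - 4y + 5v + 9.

327/20

∂h/∂y = -6y - 2v - 4 = 0 and ∂h/∂v = -2y - 4v + 5 = 0, so (y, v) = (-13/10, 19/10).
The Hessian has h_{yy} = -6, h_{vv} = -4, h_{yv} = -2, giving D = 20 > 0 with h_{yy} < 0, so the point is a local maximum.
h(-13/10, 19/10) = 327/20.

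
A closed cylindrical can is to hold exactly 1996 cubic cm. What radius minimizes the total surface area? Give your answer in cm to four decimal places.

6.8233

With radius r and height h, πr²h = 1996 so h = 1996/(πr²), and S(r) = 2πr² + 2πrh = 2πr² + 2·1996/r.
S'(r) = 4πr − 2·1996/r² = 0 ⇒ r³ = 1996/(2π), so r ≈ 6.8233 and h = 2r ≈ 13.6466.
S''(r) = 4π + 4·1996/r³ > 0, so this is the minimum; S ≈ 877.5831.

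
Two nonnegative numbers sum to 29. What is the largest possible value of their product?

841/4

With x + y = 29, the product is P(x) = x(29 − x).
P'(x) = 29 − 2x = 0 gives x = 29/2; P'' = −2 < 0, so this is the maximum.
P = 29/2·29/2 = 841/4.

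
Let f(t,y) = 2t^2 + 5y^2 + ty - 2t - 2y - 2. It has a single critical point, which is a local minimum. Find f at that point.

-34/13

∂f/∂t = 4t + y - 2 = 0 and ∂f/∂y = t + 10y - 2 = 0, so (t, y) = (6/13, 2/13).
The Hessian has f_{tt} = 4, f_{yy} = 10, f_{ty} = 1, giving D = 39 > 0 with f_{tt} > 0, so the point is a local minimum.
f(6/13, 2/13) = -34/13.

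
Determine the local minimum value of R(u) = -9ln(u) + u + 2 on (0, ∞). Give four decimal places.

R'(u) = -9/u + 1 = 0 gives u = 9.
R''(u) = 9/u², which is positive for u > 0, so this is a local minimum.
R(9) = -9·ln(9) + 9 + 2 ≈ -8.7750.

-8.7750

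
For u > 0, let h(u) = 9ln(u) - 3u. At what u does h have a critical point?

h'(u) = 9/u − 3 = 0 gives u = 3.
h''(u) = -9/u², which is negative for u > 0, so this is a local maximum.
h(3) = 9·ln(3) - 9 ≈ 0.8875.

3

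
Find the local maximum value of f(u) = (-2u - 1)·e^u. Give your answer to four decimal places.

0.4463

f'(u) = (-2)·e^u + (-2u - 1)·1·e^u = (-2u - 3)·e^u. Since e^u > 0, the only critical point is u = -3/2.
f''(-3/2) has the same sign as -2 < 0, so this is a local maximum.
f(-3/2) = (2)·e^(-3/2) ≈ 0.4463.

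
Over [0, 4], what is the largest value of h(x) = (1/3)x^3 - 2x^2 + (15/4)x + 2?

The derivative is x^2 - 4x + 15/4, which vanishes at x = 3/2 and x = 5/2.
Compare values at every candidate in [0, 4]: h(0) = 2; h(3/2) = 17/4; h(5/2) = 49/12; h(4) = 19/3.
Hence the absolute maximum is 19/3 at x = 4.

19/3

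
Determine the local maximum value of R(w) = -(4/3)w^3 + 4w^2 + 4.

Critical points: R'(w) = -4w^2 + 8w vanishes at w = 0, 2.
R''(w) = -8w + 8. R''(0) = 8 > 0 ⇒ local minimum; R''(2) = -8 < 0 ⇒ local maximum.
Thus R has its local maximum at w = 2, with value 28/3.

28/3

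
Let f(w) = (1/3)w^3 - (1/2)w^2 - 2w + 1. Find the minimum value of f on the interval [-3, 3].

-13/2

The derivative is w^2 - w - 2, which vanishes at w = -1 and w = 2.
Candidates: f(-3) = -13/2, f(-1) = 13/6, f(2) = -7/3, f(3) = -1/2.
So the minimum is f(-3) = -13/2.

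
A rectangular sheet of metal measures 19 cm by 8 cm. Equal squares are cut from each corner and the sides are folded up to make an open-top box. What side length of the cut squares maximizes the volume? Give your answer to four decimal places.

With cut size x, the volume is V(x) = x(19 − 2x)(8 − 2x) for 0 < x < 4.
V'(x) = 12x^2 − 108x + 152. Setting V'(x) = 0 gives x ≈ 1.7462 (the root in (0, 4)).
V''(x) = 24x − 108 is negative there, so this is the maximum; V ≈ 122.0630.

1.7462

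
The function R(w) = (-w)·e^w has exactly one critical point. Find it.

-1

R'(w) = (-1)·e^w + (-w)·1·e^w = (-w - 1)·e^w. Since e^w > 0, the only critical point is w = -1.
R''(-1) has the same sign as -1 < 0, so this is a local maximum.
R(-1) = (1)·e^(-1) ≈ 0.3679.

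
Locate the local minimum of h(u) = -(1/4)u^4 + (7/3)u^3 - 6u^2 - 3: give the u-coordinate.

h'(u) = -u^3 + 7u^2 - 12u. Setting h'(u) = 0 gives u ∈ {0, 3, 4}.
Since h''(u) = -3u^2 + 14u - 12, we get h''(0) = -12 < 0 ⇒ local maximum; h''(3) = 3 > 0 ⇒ local minimum; h''(4) = -4 < 0 ⇒ local maximum.
Thus h has its local minimum at u = 3, with value -57/4.

3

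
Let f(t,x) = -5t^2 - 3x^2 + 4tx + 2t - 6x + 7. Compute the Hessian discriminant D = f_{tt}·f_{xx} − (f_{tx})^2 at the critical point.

44

∂f/∂t = -10t + 4x + 2 = 0 and ∂f/∂x = 4t - 6x - 6 = 0, so (t, x) = (-3/11, -13/11).
The Hessian has f_{tt} = -10, f_{xx} = -6, f_{tx} = 4, giving D = 44 > 0 with f_{tt} < 0, so the point is a local maximum.
D = (-10)·(-6) − (4)^2 = 44.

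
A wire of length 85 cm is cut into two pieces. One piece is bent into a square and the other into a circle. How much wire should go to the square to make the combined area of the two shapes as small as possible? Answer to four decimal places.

47.6084

Let x be the length used for the square. Square side x/4; circle radius (85−x)/(2π).
A(x) = (x/4)² + π·((85−x)/(2π))² = x²/16 + (85−x)²/(4π) for 0 ≤ x ≤ 85. A'(x) = x/8 − (85−x)/(2π) = 0 gives x = 4·85/(π+4) ≈ 47.6084.
A'' = 1/8 + 1/(2π) > 0, so this gives the minimum combined area; x ≈ 47.6084 cm to the square.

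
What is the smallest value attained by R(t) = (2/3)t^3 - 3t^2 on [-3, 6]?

-45

The derivative is 2t^2 - 6t, which vanishes at t = 0 and t = 3.
Evaluating at the critical points and endpoints: R(-3) = -45; R(0) = 0; R(3) = -9; R(6) = 36.
The minimum over the interval is -45, attained at t = -3.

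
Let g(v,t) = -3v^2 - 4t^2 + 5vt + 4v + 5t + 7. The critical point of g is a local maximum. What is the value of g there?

∂g/∂v = -6v + 5t + 4 = 0 and ∂g/∂t = 5v - 8t + 5 = 0, so (v, t) = (57/23, 50/23).
The Hessian has g_{vv} = -6, g_{tt} = -8, g_{vt} = 5, giving D = 23 > 0 with g_{vv} < 0, so the point is a local maximum.
g(57/23, 50/23) = 400/23.

400/23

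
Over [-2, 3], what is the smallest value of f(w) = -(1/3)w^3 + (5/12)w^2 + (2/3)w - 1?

Differentiating, f'(w) = -w^2 + (5/6)w + 2/3; which vanishes at w = -1/2 and w = 4/3.
Evaluating at the critical points and endpoints: f(-2) = 2, f(-1/2) = -19/16, f(4/3) = -13/81, f(3) = -17/4.
So the minimum is f(3) = -17/4.

-17/4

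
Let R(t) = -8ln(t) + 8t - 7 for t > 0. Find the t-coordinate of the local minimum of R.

1

R'(t) = -8/t + 8 = 0 gives t = 1.
R''(t) = 8/t², which is positive for t > 0, so this is a local minimum.
R(1) = -8·ln(1) + 8 - 7 ≈ 1.0000.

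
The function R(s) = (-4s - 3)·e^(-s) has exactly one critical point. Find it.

By the product rule, R'(s) = (4s - 1)·e^(-s). Since e^(-s) > 0, the only critical point is s = 1/4.
R''(1/4) has the same sign as 4 > 0, so this is a local minimum.
R(1/4) = (-4)·e^(-1/4) ≈ -3.1152.

1/4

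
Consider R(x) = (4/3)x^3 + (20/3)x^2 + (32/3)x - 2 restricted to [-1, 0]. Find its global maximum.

The derivative is 4x^2 + (40/3)x + 32/3, which has no zeros in [-1, 0].
Evaluating at the critical points and endpoints: R(-1) = -22/3,  R(0) = -2.
Hence the absolute maximum is -2 at x = 0.

-2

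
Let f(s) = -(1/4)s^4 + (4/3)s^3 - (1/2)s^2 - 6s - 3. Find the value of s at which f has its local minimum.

2

Critical points: f'(s) = -s^3 + 4s^2 - s - 6 vanishes at s = -1, 2, 3.
Since f''(s) = -3s^2 + 8s - 1, we get f''(-1) = -12 < 0 ⇒ local maximum; f''(2) = 3 > 0 ⇒ local minimum; f''(3) = -4 < 0 ⇒ local maximum.
So the local minimum value is f(2) = -31/3.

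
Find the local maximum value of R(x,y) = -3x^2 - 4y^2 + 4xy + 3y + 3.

123/32

∂R/∂x = -6x + 4y = 0 and ∂R/∂y = 4x - 8y + 3 = 0, so (x, y) = (3/8, 9/16).
The Hessian has R_{xx} = -6, R_{yy} = -8, R_{xy} = 4, giving D = 32 > 0 with R_{xx} < 0, so the point is a local maximum.
R(3/8, 9/16) = 123/32.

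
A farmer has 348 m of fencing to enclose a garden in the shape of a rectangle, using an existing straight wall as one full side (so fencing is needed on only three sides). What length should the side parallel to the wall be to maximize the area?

174

Let the sides perpendicular to the wall have length x and the parallel side y, so 2x + y = 348 and the area is A = xy = x(348 − 2x).
A'(x) = 348 − 4x = 0 gives x = 87, and A''(x) = −4 < 0 confirms a maximum.
Then y = 348 − 2·87 = 174 and A = 15138.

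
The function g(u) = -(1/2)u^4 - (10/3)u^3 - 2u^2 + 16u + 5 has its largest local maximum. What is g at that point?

91/6

Critical points: g'(u) = -2u^3 - 10u^2 - 4u + 16 vanishes at u = -4, -2, 1.
g''(u) = -6u^2 - 20u - 4. g''(-4) = -20 < 0 ⇒ local maximum; g''(-2) = 12 > 0 ⇒ local minimum; g''(1) = -30 < 0 ⇒ local maximum.
The largest local maximum is g(1) = 91/6.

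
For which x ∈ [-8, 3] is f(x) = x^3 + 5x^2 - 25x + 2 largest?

The derivative is 3x^2 + 10x - 25, which vanishes at x = -5 and x = 5/3.
Evaluating at the critical points and endpoints: f(-8) = 10,  f(-5) = 127,  f(5/3) = -571/27,  f(3) = -1.
The maximum over the interval is 127, attained at x = -5.

-5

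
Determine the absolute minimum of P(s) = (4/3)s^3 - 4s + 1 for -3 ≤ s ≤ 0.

Differentiating, P'(s) = 4s^2 - 4; whose only zero in [-3, 0] is s = -1.
Evaluating at the critical points and endpoints: P(-3) = -23; P(-1) = 11/3; P(0) = 1.
Hence the absolute minimum is -23 at s = -3.

-23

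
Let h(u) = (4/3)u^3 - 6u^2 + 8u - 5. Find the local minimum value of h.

h'(u) = 4u^2 - 12u + 8 = 0 at u = 1, 2.
h''(u) = 8u - 12. h''(1) = -4 < 0 ⇒ local maximum; h''(2) = 4 > 0 ⇒ local minimum.
So the local minimum value is h(2) = -7/3.

-7/3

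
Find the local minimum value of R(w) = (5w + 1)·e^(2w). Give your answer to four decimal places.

-0.6165

Differentiating with the product rule gives R'(w) = (10w + 7)·e^(2w). Since e^(2w) > 0, the only critical point is w = -7/10.
R''(-7/10) has the same sign as 10 > 0, so this is a local minimum.
R(-7/10) = (-5/2)·e^(-7/5) ≈ -0.6165.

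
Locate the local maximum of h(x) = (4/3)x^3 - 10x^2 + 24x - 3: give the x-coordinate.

h'(x) = 4x^2 - 20x + 24 = 0 at x = 2, 3.
h''(x) = 8x - 20. h''(2) = -4 < 0 ⇒ local maximum; h''(3) = 4 > 0 ⇒ local minimum.
Thus h has its local maximum at x = 2, with value 47/3.

2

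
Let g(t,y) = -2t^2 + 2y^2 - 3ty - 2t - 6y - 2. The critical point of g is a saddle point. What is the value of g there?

-78/25

∂g/∂t = -4t - 3y - 2 = 0 and ∂g/∂y = -3t + 4y - 6 = 0, so (t, y) = (-26/25, 18/25).
The Hessian has g_{tt} = -4, g_{yy} = 4, g_{ty} = -3, giving D = -25 < 0, so the point is a saddle point.
g(-26/25, 18/25) = -78/25.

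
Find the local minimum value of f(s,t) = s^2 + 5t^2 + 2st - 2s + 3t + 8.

∂f/∂s = 2s + 2t - 2 = 0 and ∂f/∂t = 2s + 10t + 3 = 0, so (s, t) = (13/8, -5/8).
The Hessian has f_{ss} = 2, f_{tt} = 10, f_{st} = 2, giving D = 16 > 0 with f_{ss} > 0, so the point is a local minimum.
f(13/8, -5/8) = 87/16.

87/16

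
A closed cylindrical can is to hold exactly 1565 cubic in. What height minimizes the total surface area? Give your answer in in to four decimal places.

With radius r and height h, πr²h = 1565 so h = 1565/(πr²), and S(r) = 2πr² + 2πrh = 2πr² + 2·1565/r.
S'(r) = 4πr − 2·1565/r² = 0 ⇒ r³ = 1565/(2π), so r ≈ 6.2918 and h = 2r ≈ 12.5837.
S''(r) = 4π + 4·1565/r³ > 0, so this is the minimum; S ≈ 746.2038.

12.5837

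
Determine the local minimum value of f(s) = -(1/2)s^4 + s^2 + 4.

f'(s) = -2s^3 + 2s. Setting f'(s) = 0 gives s ∈ {-1, 0, 1}.
Second-derivative test with f''(s) = -6s^2 + 2: f''(-1) = -4 < 0 ⇒ local maximum; f''(0) = 2 > 0 ⇒ local minimum; f''(1) = -4 < 0 ⇒ local maximum.
So the local minimum value is f(0) = 4.

4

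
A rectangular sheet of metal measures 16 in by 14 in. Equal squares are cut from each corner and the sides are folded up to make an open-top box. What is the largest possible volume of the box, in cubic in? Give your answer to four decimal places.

With cut size x, the volume is V(x) = x(16 − 2x)(14 − 2x) for 0 < x < 7.
V'(x) = 12x^2 − 120x + 224. Setting V'(x) = 0 gives x ≈ 2.4834 (the root in (0, 7)).
V''(x) = 24x − 120 is negative there, so this is the maximum; V ≈ 247.5083.

247.5083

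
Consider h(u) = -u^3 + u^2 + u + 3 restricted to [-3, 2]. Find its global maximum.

Differentiating, h'(u) = -3u^2 + 2u + 1; which vanishes at u = -1/3 and u = 1.
Compare values at every candidate in [-3, 2]: h(-3) = 36; h(-1/3) = 76/27; h(1) = 4; h(2) = 1.
Hence the absolute maximum is 36 at u = -3.

36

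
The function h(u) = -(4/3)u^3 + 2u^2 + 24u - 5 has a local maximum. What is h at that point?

49

h'(u) = -4u^2 + 4u + 24 = 0 at u = -2, 3.
Since h''(u) = -8u + 4, we get h''(-2) = 20 > 0 ⇒ local minimum; h''(3) = -20 < 0 ⇒ local maximum.
So the local maximum value is h(3) = 49.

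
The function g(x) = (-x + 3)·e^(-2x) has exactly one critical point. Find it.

By the product rule, g'(x) = (2x - 7)·e^(-2x). Since e^(-2x) > 0, the only critical point is x = 7/2.
g''(7/2) has the same sign as 2 > 0, so this is a local minimum.
g(7/2) = (-1/2)·e^(-7) ≈ -0.0005.

7/2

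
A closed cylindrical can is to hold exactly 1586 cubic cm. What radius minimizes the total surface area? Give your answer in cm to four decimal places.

6.3199

With radius r and height h, πr²h = 1586 so h = 1586/(πr²), and S(r) = 2πr² + 2πrh = 2πr² + 2·1586/r.
S'(r) = 4πr − 2·1586/r² = 0 ⇒ r³ = 1586/(2π), so r ≈ 6.3199 and h = 2r ≈ 12.6397.
S''(r) = 4π + 4·1586/r³ > 0, so this is the minimum; S ≈ 752.8642.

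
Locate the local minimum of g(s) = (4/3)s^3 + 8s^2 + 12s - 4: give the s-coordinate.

-1

Critical points: g'(s) = 4s^2 + 16s + 12 vanishes at s = -3, -1.
g''(s) = 8s + 16. g''(-3) = -8 < 0 ⇒ local maximum; g''(-1) = 8 > 0 ⇒ local minimum.
So the local minimum value is g(-1) = -28/3.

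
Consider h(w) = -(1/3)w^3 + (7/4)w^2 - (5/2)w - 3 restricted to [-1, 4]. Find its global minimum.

-19/3

The derivative is -w^2 + (7/2)w - 5/2, which vanishes at w = 1 and w = 5/2.
Evaluating at the critical points and endpoints: h(-1) = 19/12; h(1) = -49/12; h(5/2) = -169/48; h(4) = -19/3.
Hence the absolute minimum is -19/3 at w = 4.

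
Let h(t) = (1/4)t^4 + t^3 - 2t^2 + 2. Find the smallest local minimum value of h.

h'(t) = t^3 + 3t^2 - 4t = 0 at t = -4, 0, 1.
Since h''(t) = 3t^2 + 6t - 4, we get h''(-4) = 20 > 0 ⇒ local minimum; h''(0) = -4 < 0 ⇒ local maximum; h''(1) = 5 > 0 ⇒ local minimum.
So the smallest local minimum value is h(-4) = -30.

-30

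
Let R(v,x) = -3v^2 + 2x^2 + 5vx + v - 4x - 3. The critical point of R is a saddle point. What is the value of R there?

∂R/∂v = -6v + 5x + 1 = 0 and ∂R/∂x = 5v + 4x - 4 = 0, so (v, x) = (24/49, 19/49).
The Hessian has R_{vv} = -6, R_{xx} = 4, R_{vx} = 5, giving D = -49 < 0, so the point is a saddle point.
R(24/49, 19/49) = -173/49.

-173/49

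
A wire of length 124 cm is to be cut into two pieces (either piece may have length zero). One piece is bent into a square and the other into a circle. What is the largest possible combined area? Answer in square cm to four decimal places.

Let x be the length used for the square. Square side x/4; circle radius (124−x)/(2π).
A(x) = (x/4)² + π·((124−x)/(2π))² = x²/16 + (124−x)²/(4π) for 0 ≤ x ≤ 124. A'(x) = x/8 − (124−x)/(2π) = 0 gives x = 4·124/(π+4) ≈ 69.4523.
A'' > 0, so the interior critical point is a minimum; the maximum is at an endpoint. A(0) = 1223.5832 and A(124) = 961.0000, so the largest area is 1223.5832.

1223.5832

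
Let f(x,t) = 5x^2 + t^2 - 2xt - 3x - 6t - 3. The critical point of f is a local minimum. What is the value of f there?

∂f/∂x = 10x - 2t - 3 = 0 and ∂f/∂t = -2x + 2t - 6 = 0, so (x, t) = (9/8, 33/8).
The Hessian has f_{xx} = 10, f_{tt} = 2, f_{xt} = -2, giving D = 16 > 0 with f_{xx} > 0, so the point is a local minimum.
f(9/8, 33/8) = -273/16.

-273/16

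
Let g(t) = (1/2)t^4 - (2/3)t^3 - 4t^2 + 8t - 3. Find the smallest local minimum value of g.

-65/3

g'(t) = 2t^3 - 2t^2 - 8t + 8. Setting g'(t) = 0 gives t ∈ {-2, 1, 2}.
Since g''(t) = 6t^2 - 4t - 8, we get g''(-2) = 24 > 0 ⇒ local minimum; g''(1) = -6 < 0 ⇒ local maximum; g''(2) = 8 > 0 ⇒ local minimum.
Thus g has its smallest local minimum at t = -2, with value -65/3.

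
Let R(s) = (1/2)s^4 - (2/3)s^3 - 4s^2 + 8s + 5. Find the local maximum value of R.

53/6

R'(s) = 2s^3 - 2s^2 - 8s + 8 = 0 at s = -2, 1, 2.
R''(s) = 6s^2 - 4s - 8. R''(-2) = 24 > 0 ⇒ local minimum; R''(1) = -6 < 0 ⇒ local maximum; R''(2) = 8 > 0 ⇒ local minimum.
So the local maximum value is R(1) = 53/6.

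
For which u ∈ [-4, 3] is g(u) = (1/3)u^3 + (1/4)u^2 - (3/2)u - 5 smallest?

-4

The derivative is u^2 + (1/2)u - 3/2, which vanishes at u = -3/2 and u = 1.
Candidates: g(-4) = -49/3, g(-3/2) = -53/16, g(1) = -71/12, g(3) = 7/4.
So the minimum is g(-4) = -49/3.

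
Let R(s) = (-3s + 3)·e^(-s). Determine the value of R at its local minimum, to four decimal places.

-0.4060

Differentiating with the product rule gives R'(s) = (3s - 6)·e^(-s). Since e^(-s) > 0, the only critical point is s = 2.
R''(2) has the same sign as 3 > 0, so this is a local minimum.
R(2) = (-3)·e^(-2) ≈ -0.4060.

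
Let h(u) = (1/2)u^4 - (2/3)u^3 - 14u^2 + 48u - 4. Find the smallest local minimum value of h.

Critical points: h'(u) = 2u^3 - 2u^2 - 28u + 48 vanishes at u = -4, 2, 3.
Since h''(u) = 6u^2 - 4u - 28, we get h''(-4) = 84 > 0 ⇒ local minimum; h''(2) = -12 < 0 ⇒ local maximum; h''(3) = 14 > 0 ⇒ local minimum.
So the smallest local minimum value is h(-4) = -748/3.

-748/3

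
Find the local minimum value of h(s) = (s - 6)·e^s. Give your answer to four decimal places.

-148.4132

Differentiating with the product rule gives h'(s) = (s - 5)·e^s. Since e^s > 0, the only critical point is s = 5.
h''(5) has the same sign as 1 > 0, so this is a local minimum.
h(5) = (-1)·e^(5) ≈ -148.4132.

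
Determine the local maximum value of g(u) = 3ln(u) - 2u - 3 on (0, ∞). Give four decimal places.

g'(u) = 3/u − 2 = 0 gives u = 3/2.
g''(u) = -3/u², which is negative for u > 0, so this is a local maximum.
g(3/2) = 3·ln(3/2) - 3 - 3 ≈ -4.7836.

-4.7836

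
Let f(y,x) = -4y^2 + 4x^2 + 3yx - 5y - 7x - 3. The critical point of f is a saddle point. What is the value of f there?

∂f/∂y = -8y + 3x - 5 = 0 and ∂f/∂x = 3y + 8x - 7 = 0, so (y, x) = (-19/73, 71/73).
The Hessian has f_{yy} = -8, f_{xx} = 8, f_{yx} = 3, giving D = -73 < 0, so the point is a saddle point.
f(-19/73, 71/73) = -420/73.

-420/73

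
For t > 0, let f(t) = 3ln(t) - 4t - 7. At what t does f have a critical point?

f'(t) = 3/t − 4 = 0 gives t = 3/4.
f''(t) = -3/t², which is negative for t > 0, so this is a local maximum.
f(3/4) = 3·ln(3/4) - 3 - 7 ≈ -10.8630.

3/4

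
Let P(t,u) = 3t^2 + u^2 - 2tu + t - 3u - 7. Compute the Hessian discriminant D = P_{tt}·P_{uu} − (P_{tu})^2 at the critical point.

8

∂P/∂t = 6t - 2u + 1 = 0 and ∂P/∂u = -2t + 2u - 3 = 0, so (t, u) = (1/2, 2).
The Hessian has P_{tt} = 6, P_{uu} = 2, P_{tu} = -2, giving D = 8 > 0 with P_{tt} > 0, so the point is a local minimum.
D = (6)·(2) − (-2)^2 = 8.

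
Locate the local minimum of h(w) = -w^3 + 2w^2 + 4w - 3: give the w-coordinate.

-2/3

h'(w) = -3w^2 + 4w + 4. Setting h'(w) = 0 gives w ∈ {-2/3, 2}.
h''(w) = -6w + 4. h''(-2/3) = 8 > 0 ⇒ local minimum; h''(2) = -8 < 0 ⇒ local maximum.
Thus h has its local minimum at w = -2/3, with value -121/27.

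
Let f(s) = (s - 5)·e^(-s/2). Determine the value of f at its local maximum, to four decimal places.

Differentiating with the product rule gives f'(s) = (-(1/2)s + 7/2)·e^(-s/2). Since e^(-s/2) > 0, the only critical point is s = 7.
f''(7) has the same sign as -1/2 < 0, so this is a local maximum.
f(7) = (2)·e^(-7/2) ≈ 0.0604.

0.0604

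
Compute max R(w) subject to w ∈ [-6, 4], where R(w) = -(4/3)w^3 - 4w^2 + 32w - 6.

94/3

Differentiating, R'(w) = -4w^2 - 8w + 32; which vanishes at w = -4 and w = 2.
Evaluating at the critical points and endpoints: R(-6) = -54; R(-4) = -338/3; R(2) = 94/3; R(4) = -82/3.
So the maximum is R(2) = 94/3.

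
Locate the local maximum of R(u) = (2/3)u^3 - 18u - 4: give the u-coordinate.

R'(u) = 2u^2 - 18. Setting R'(u) = 0 gives u ∈ {-3, 3}.
R''(u) = 4u. R''(-3) = -12 < 0 ⇒ local maximum; R''(3) = 12 > 0 ⇒ local minimum.
Thus R has its local maximum at u = -3, with value 32.

-3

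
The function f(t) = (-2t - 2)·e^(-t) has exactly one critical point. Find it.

Differentiating with the product rule gives f'(t) = (2t)·e^(-t). Since e^(-t) > 0, the only critical point is t = 0.
f''(0) has the same sign as 2 > 0, so this is a local minimum.
f(0) = (-2)·e^(0) ≈ -2.0000.

0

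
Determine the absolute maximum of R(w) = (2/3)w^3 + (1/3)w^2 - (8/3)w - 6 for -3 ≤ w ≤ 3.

7

Differentiating, R'(w) = 2w^2 + (2/3)w - 8/3; which vanishes at w = -4/3 and w = 1.
Evaluating at the critical points and endpoints: R(-3) = -13,  R(-4/3) = -278/81,  R(1) = -23/3,  R(3) = 7.
Hence the absolute maximum is 7 at w = 3.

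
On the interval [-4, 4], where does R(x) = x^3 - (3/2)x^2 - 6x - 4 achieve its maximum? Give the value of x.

The derivative is 3x^2 - 3x - 6, which vanishes at x = -1 and x = 2.
Compare values at every candidate in [-4, 4]: R(-4) = -68; R(-1) = -1/2; R(2) = -14; R(4) = 12.
Hence the absolute maximum is 12 at x = 4.

4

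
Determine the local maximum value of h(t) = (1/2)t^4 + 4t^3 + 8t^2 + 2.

10

h'(t) = 2t^3 + 12t^2 + 16t = 0 at t = -4, -2, 0.
Since h''(t) = 6t^2 + 24t + 16, we get h''(-4) = 16 > 0 ⇒ local minimum; h''(-2) = -8 < 0 ⇒ local maximum; h''(0) = 16 > 0 ⇒ local minimum.
Thus h has its local maximum at t = -2, with value 10.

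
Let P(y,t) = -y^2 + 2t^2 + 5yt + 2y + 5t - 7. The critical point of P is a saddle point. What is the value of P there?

∂P/∂y = -2y + 5t + 2 = 0 and ∂P/∂t = 5y + 4t + 5 = 0, so (y, t) = (-17/33, -20/33).
The Hessian has P_{yy} = -2, P_{tt} = 4, P_{yt} = 5, giving D = -33 < 0, so the point is a saddle point.
P(-17/33, -20/33) = -298/33.

-298/33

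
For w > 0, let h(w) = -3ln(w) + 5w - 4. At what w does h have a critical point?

h'(w) = -3/w + 5 = 0 gives w = 3/5.
h''(w) = 3/w², which is positive for w > 0, so this is a local minimum.
h(3/5) = -3·ln(3/5) + 3 - 4 ≈ 0.5325.

3/5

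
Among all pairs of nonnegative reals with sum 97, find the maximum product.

9409/4

With x + y = 97, the product is P(x) = x(97 − x).
P'(x) = 97 − 2x = 0 gives x = 97/2; P'' = −2 < 0, so this is the maximum.
P = 97/2·97/2 = 9409/4.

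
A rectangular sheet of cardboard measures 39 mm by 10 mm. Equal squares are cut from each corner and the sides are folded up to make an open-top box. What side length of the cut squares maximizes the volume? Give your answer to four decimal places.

With cut size x, the volume is V(x) = x(39 − 2x)(10 − 2x) for 0 < x < 5.
V'(x) = 12x^2 − 196x + 390. Setting V'(x) = 0 gives x ≈ 2.3191 (the root in (0, 5)).
V''(x) = 24x − 196 is negative there, so this is the maximum; V ≈ 427.2735.

2.3191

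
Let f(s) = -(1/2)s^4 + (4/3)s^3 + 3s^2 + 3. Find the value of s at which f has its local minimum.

0

f'(s) = -2s^3 + 4s^2 + 6s = 0 at s = -1, 0, 3.
Since f''(s) = -6s^2 + 8s + 6, we get f''(-1) = -8 < 0 ⇒ local maximum; f''(0) = 6 > 0 ⇒ local minimum; f''(3) = -24 < 0 ⇒ local maximum.
The local minimum is f(0) = 3.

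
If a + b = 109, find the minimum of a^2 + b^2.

11881/2

With a + b = 109, a^2 + b^2 = a^2 + (109 − a)^2.
The derivative 2a − 2(109 − a) = 4a − 218 vanishes at a = 109/2; second derivative 4 > 0, a minimum.
The minimum is 2·(109/2)^2 = 11881/2.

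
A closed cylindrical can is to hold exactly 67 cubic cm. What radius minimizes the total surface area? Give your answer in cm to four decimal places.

With radius r and height h, πr²h = 67 so h = 67/(πr²), and S(r) = 2πr² + 2πrh = 2πr² + 2·67/r.
S'(r) = 4πr − 2·67/r² = 0 ⇒ r³ = 67/(2π), so r ≈ 2.2011 and h = 2r ≈ 4.4021.
S''(r) = 4π + 4·67/r³ > 0, so this is the minimum; S ≈ 91.3197.

2.2011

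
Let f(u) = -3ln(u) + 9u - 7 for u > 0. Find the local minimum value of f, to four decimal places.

f'(u) = -3/u + 9 = 0 gives u = 1/3.
f''(u) = 3/u², which is positive for u > 0, so this is a local minimum.
f(1/3) = -3·ln(1/3) + 3 - 7 ≈ -0.7042.

-0.7042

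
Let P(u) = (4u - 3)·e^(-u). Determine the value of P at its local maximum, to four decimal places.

0.6951

By the product rule, P'(u) = (-4u + 7)·e^(-u). Since e^(-u) > 0, the only critical point is u = 7/4.
P''(7/4) has the same sign as -4 < 0, so this is a local maximum.
P(7/4) = (4)·e^(-7/4) ≈ 0.6951.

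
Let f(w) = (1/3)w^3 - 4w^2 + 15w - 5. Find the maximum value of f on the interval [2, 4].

f'(w) = w^2 - 8w + 15, whose only zero in [2, 4] is w = 3.
Compare values at every candidate in [2, 4]: f(2) = 35/3; f(3) = 13; f(4) = 37/3.
The maximum over the interval is 13, attained at w = 3.

13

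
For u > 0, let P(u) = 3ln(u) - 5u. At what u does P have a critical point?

3/5

P'(u) = 3/u − 5 = 0 gives u = 3/5.
P''(u) = -3/u², which is negative for u > 0, so this is a local maximum.
P(3/5) = 3·ln(3/5) - 3 ≈ -4.5325.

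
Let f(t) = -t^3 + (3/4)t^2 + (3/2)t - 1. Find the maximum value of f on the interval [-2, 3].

7

The derivative is -3t^2 + (3/2)t + 3/2, which vanishes at t = -1/2 and t = 1.
Candidates: f(-2) = 7,  f(-1/2) = -23/16,  f(1) = 1/4,  f(3) = -67/4.
The maximum over the interval is 7, attained at t = -2.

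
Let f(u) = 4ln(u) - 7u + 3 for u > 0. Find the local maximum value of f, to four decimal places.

f'(u) = 4/u − 7 = 0 gives u = 4/7.
f''(u) = -4/u², which is negative for u > 0, so this is a local maximum.
f(4/7) = 4·ln(4/7) - 4 + 3 ≈ -3.2385.

-3.2385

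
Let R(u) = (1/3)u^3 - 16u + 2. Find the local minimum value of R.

Critical points: R'(u) = u^2 - 16 vanishes at u = -4, 4.
Second-derivative test with R''(u) = 2u: R''(-4) = -8 < 0 ⇒ local maximum; R''(4) = 8 > 0 ⇒ local minimum.
The local minimum is R(4) = -122/3.

-122/3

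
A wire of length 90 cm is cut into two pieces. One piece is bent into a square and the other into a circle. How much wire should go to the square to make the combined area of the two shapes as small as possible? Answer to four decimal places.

Let x be the length used for the square. Square side x/4; circle radius (90−x)/(2π).
A(x) = (x/4)² + π·((90−x)/(2π))² = x²/16 + (90−x)²/(4π) for 0 ≤ x ≤ 90. A'(x) = x/8 − (90−x)/(2π) = 0 gives x = 4·90/(π+4) ≈ 50.4089.
A'' = 1/8 + 1/(2π) > 0, so this gives the minimum combined area; x ≈ 50.4089 cm to the square.

50.4089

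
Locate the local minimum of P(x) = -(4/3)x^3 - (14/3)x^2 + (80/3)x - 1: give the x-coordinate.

P'(x) = -4x^2 - (28/3)x + 80/3. Setting P'(x) = 0 gives x ∈ {-4, 5/3}.
P''(x) = -8x - 28/3. P''(-4) = 68/3 > 0 ⇒ local minimum; P''(5/3) = -68/3 < 0 ⇒ local maximum.
Thus P has its local minimum at x = -4, with value -97.

-4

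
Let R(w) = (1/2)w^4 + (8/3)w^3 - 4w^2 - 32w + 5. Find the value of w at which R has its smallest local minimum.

2

R'(w) = 2w^3 + 8w^2 - 8w - 32 = 0 at w = -4, -2, 2.
R''(w) = 6w^2 + 16w - 8. R''(-4) = 24 > 0 ⇒ local minimum; R''(-2) = -16 < 0 ⇒ local maximum; R''(2) = 48 > 0 ⇒ local minimum.
The smallest local minimum is R(2) = -137/3.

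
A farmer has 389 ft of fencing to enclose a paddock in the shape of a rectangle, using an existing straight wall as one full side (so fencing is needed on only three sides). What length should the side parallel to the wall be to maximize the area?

Let the sides perpendicular to the wall have length x and the parallel side y, so 2x + y = 389 and the area is A = xy = x(389 − 2x).
A'(x) = 389 − 4x = 0 gives x = 389/4, and A''(x) = −4 < 0 confirms a maximum.
Then y = 389 − 2·389/4 = 389/2 and A = 151321/8.

389/2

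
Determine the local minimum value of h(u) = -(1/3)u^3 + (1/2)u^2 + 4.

h'(u) = -u^2 + u = 0 at u = 0, 1.
h''(u) = -2u + 1. h''(0) = 1 > 0 ⇒ local minimum; h''(1) = -1 < 0 ⇒ local maximum.
The local minimum is h(0) = 4.

4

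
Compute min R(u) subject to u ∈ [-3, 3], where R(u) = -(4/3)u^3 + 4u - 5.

The derivative is -4u^2 + 4, which vanishes at u = -1 and u = 1.
Candidates: R(-3) = 19,  R(-1) = -23/3,  R(1) = -7/3,  R(3) = -29.
Hence the absolute minimum is -29 at u = 3.

-29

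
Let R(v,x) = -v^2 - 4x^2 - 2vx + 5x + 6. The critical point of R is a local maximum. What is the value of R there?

∂R/∂v = -2v - 2x = 0 and ∂R/∂x = -2v - 8x + 5 = 0, so (v, x) = (-5/6, 5/6).
The Hessian has R_{vv} = -2, R_{xx} = -8, R_{vx} = -2, giving D = 12 > 0 with R_{vv} < 0, so the point is a local maximum.
R(-5/6, 5/6) = 97/12.

97/12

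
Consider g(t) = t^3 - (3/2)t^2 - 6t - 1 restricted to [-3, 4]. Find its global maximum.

The derivative is 3t^2 - 3t - 6, which vanishes at t = -1 and t = 2.
Compare values at every candidate in [-3, 4]: g(-3) = -47/2, g(-1) = 5/2, g(2) = -11, g(4) = 15.
The maximum over the interval is 15, attained at t = 4.

15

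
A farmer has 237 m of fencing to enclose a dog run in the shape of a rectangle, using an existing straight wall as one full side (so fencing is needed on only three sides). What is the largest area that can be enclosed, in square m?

Let the sides perpendicular to the wall have length x and the parallel side y, so 2x + y = 237 and the area is A = xy = x(237 − 2x).
A'(x) = 237 − 4x = 0 gives x = 237/4, and A''(x) = −4 < 0 confirms a maximum.
Then y = 237 − 2·237/4 = 237/2 and A = 56169/8.

56169/8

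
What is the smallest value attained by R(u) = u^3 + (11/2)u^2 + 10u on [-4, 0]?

Differentiating, R'(u) = 3u^2 + 11u + 10; which vanishes at u = -2 and u = -5/3.
Candidates: R(-4) = -16,  R(-2) = -6,  R(-5/3) = -325/54,  R(0) = 0.
Hence the absolute minimum is -16 at u = -4.

-16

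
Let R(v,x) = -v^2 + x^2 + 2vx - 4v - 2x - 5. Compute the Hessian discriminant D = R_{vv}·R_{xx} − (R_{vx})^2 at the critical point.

-8

∂R/∂v = -2v + 2x - 4 = 0 and ∂R/∂x = 2v + 2x - 2 = 0, so (v, x) = (-1/2, 3/2).
The Hessian has R_{vv} = -2, R_{xx} = 2, R_{vx} = 2, giving D = -8 < 0, so the point is a saddle point.
D = (-2)·(2) − (2)^2 = -8.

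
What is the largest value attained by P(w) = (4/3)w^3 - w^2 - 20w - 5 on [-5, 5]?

P'(w) = 4w^2 - 2w - 20, which vanishes at w = -2 and w = 5/2.
Compare values at every candidate in [-5, 5]: P(-5) = -290/3,  P(-2) = 61/3,  P(5/2) = -485/12,  P(5) = 110/3.
The maximum over the interval is 110/3, attained at w = 5.

110/3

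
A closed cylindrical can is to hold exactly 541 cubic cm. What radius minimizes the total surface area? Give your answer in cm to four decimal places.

4.4158

With radius r and height h, πr²h = 541 so h = 541/(πr²), and S(r) = 2πr² + 2πrh = 2πr² + 2·541/r.
S'(r) = 4πr − 2·541/r² = 0 ⇒ r³ = 541/(2π), so r ≈ 4.4158 and h = 2r ≈ 8.8315.
S''(r) = 4π + 4·541/r³ > 0, so this is the minimum; S ≈ 367.5469.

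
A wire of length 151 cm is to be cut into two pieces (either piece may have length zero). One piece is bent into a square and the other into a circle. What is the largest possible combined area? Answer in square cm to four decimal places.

1814.4459

Let x be the length used for the square. Square side x/4; circle radius (151−x)/(2π).
A(x) = (x/4)² + π·((151−x)/(2π))² = x²/16 + (151−x)²/(4π) for 0 ≤ x ≤ 151. A'(x) = x/8 − (151−x)/(2π) = 0 gives x = 4·151/(π+4) ≈ 84.5750.
A'' > 0, so the interior critical point is a minimum; the maximum is at an endpoint. A(0) = 1814.4459 and A(151) = 1425.0625, so the largest area is 1814.4459.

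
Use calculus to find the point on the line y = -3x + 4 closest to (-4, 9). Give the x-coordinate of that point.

-19/10

Minimize D(x)^2 = (x + 4)^2 + (-3x - 5)^2.
d/dx[D^2] = 2(x + 4) + 2·(-3)·(-3x - 5) = 0 ⇒ x = -19/10.
Then y = 97/10 and the distance is √(49/10) ≈ 2.2136.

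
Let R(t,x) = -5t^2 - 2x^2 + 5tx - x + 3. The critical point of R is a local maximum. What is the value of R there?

10/3

∂R/∂t = -10t + 5x = 0 and ∂R/∂x = 5t - 4x - 1 = 0, so (t, x) = (-1/3, -2/3).
The Hessian has R_{tt} = -10, R_{xx} = -4, R_{tx} = 5, giving D = 15 > 0 with R_{tt} < 0, so the point is a local maximum.
R(-1/3, -2/3) = 10/3.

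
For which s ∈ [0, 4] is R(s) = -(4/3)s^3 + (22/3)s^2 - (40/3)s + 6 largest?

The derivative is -4s^2 + (44/3)s - 40/3, which vanishes at s = 5/3 and s = 2.
Compare values at every candidate in [0, 4]: R(0) = 6; R(5/3) = -164/81; R(2) = -2; R(4) = -46/3.
Hence the absolute maximum is 6 at s = 0.

0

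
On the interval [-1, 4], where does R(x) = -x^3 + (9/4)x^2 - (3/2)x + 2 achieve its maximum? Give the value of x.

The derivative is -3x^2 + (9/2)x - 3/2, which vanishes at x = 1/2 and x = 1.
Evaluating at the critical points and endpoints: R(-1) = 27/4; R(1/2) = 27/16; R(1) = 7/4; R(4) = -32.
The maximum over the interval is 27/4, attained at x = -1.

-1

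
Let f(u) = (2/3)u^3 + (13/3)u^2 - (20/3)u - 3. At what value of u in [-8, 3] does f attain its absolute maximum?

-5

f'(u) = 2u^2 + (26/3)u - 20/3, which vanishes at u = -5 and u = 2/3.
Compare values at every candidate in [-8, 3]: f(-8) = -41/3,  f(-5) = 166/3,  f(2/3) = -431/81,  f(3) = 34.
Hence the absolute maximum is 166/3 at u = -5.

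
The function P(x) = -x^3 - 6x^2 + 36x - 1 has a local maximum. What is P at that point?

39

Critical points: P'(x) = -3x^2 - 12x + 36 vanishes at x = -6, 2.
P''(x) = -6x - 12. P''(-6) = 24 > 0 ⇒ local minimum; P''(2) = -24 < 0 ⇒ local maximum.
Thus P has its local maximum at x = 2, with value 39.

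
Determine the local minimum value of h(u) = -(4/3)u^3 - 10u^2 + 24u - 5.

-221

h'(u) = -4u^2 - 20u + 24 = 0 at u = -6, 1.
Since h''(u) = -8u - 20, we get h''(-6) = 28 > 0 ⇒ local minimum; h''(1) = -28 < 0 ⇒ local maximum.
The local minimum is h(-6) = -221.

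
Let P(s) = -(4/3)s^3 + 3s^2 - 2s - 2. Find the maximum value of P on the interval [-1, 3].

13/3

Differentiating, P'(s) = -4s^2 + 6s - 2; which vanishes at s = 1/2 and s = 1.
Candidates: P(-1) = 13/3, P(1/2) = -29/12, P(1) = -7/3, P(3) = -17.
The maximum over the interval is 13/3, attained at s = -1.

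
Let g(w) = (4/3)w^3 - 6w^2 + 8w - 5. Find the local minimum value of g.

g'(w) = 4w^2 - 12w + 8. Setting g'(w) = 0 gives w ∈ {1, 2}.
Since g''(w) = 8w - 12, we get g''(1) = -4 < 0 ⇒ local maximum; g''(2) = 4 > 0 ⇒ local minimum.
The local minimum is g(2) = -7/3.

-7/3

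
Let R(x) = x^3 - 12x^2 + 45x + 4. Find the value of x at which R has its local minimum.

5

R'(x) = 3x^2 - 24x + 45 = 0 at x = 3, 5.
Second-derivative test with R''(x) = 6x - 24: R''(3) = -6 < 0 ⇒ local maximum; R''(5) = 6 > 0 ⇒ local minimum.
The local minimum is R(5) = 54.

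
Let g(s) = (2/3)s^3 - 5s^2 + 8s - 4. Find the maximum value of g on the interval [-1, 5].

-1/3

g'(s) = 2s^2 - 10s + 8, which vanishes at s = 1 and s = 4.
Candidates: g(-1) = -53/3; g(1) = -1/3; g(4) = -28/3; g(5) = -17/3.
The maximum over the interval is -1/3, attained at s = 1.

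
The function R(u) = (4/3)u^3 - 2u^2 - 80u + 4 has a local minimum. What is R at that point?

-838/3

R'(u) = 4u^2 - 4u - 80. Setting R'(u) = 0 gives u ∈ {-4, 5}.
R''(u) = 8u - 4. R''(-4) = -36 < 0 ⇒ local maximum; R''(5) = 36 > 0 ⇒ local minimum.
So the local minimum value is R(5) = -838/3.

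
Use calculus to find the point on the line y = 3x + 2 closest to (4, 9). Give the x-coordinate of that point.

Minimize D(x)^2 = (x - 4)^2 + (3x - 7)^2.
d/dx[D^2] = 2(x - 4) + 2·3·(3x - 7) = 0 ⇒ x = 5/2.
Then y = 19/2 and the distance is √(5/2) ≈ 1.5811.

5/2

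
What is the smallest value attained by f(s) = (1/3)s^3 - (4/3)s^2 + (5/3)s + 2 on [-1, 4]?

-4/3

Differentiating, f'(s) = s^2 - (8/3)s + 5/3; which vanishes at s = 1 and s = 5/3.
Candidates: f(-1) = -4/3, f(1) = 8/3, f(5/3) = 212/81, f(4) = 26/3.
So the minimum is f(-1) = -4/3.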